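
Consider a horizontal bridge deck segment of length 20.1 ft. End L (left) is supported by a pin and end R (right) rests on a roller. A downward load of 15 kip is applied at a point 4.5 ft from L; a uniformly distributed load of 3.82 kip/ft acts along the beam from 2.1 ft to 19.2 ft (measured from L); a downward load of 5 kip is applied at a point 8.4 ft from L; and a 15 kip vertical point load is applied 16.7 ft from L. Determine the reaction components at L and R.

L_x = 0, L_y = 47.80 kip, R_y = 52.52 kip

Resultant of the distributed load: 3.82 × 17.1 = 65.322 kip at 10.65 ft from L.
Taking moments about L: R_y·20.1 − 15·4.5 − (3.82·17.1)·10.65 − 5·8.4 − 15·16.7 = 0 → R_y = 1055.6793/20.1 = 52.5214 ≈ 52.52 kip.
ΣF_y = 0: L_y + 52.5214 − 15 − 3.82·17.1 − 5 − 15 = 0 → L_y = 47.80 kip.
ΣF_x = 0: no horizontal applied forces, so L_x = 0.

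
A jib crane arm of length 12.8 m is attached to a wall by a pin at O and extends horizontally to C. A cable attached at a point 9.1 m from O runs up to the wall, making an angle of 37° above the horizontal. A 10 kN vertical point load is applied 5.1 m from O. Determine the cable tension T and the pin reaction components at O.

ΣM about O: T·sin37°·9.1 − 10·5.1 = 0 → T = 51/(9.1·0.601815) = 9.31249 ≈ 9.312 kN.
ΣF_x = 0: O_x − T·cos37° = 0 → O_x = 9.31249 × 0.798636 = 7.437 kN.
ΣF_y = 0: O_y + T·sin37° − 10 = 0 → O_y = 10 − 9.31249 × 0.601815 = 4.396 kN.

T = 9.312 kN, O_x = 7.437 kN, O_y = 4.396 kN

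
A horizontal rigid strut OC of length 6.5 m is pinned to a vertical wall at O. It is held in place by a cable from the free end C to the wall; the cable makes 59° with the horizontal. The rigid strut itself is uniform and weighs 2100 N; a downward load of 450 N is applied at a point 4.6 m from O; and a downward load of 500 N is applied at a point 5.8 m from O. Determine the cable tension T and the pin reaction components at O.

ΣM about O: T·sin59°·6.5 − 2100·3.25 − 450·4.6 − 500·5.8 = 0 → T = 11795/(6.5·0.857167) = 2116.99 ≈ 2117 N.
ΣF_x = 0: O_x − T·cos59° = 0 → O_x = 2116.99 × 0.515038 = 1090 N.
ΣF_y = 0: O_y + T·sin59° − 2100 − 450 − 500 = 0 → O_y = 3050 − 2116.99 × 0.857167 = 1235 N.

T = 2117 N, O_x = 1090 N, O_y = 1235 N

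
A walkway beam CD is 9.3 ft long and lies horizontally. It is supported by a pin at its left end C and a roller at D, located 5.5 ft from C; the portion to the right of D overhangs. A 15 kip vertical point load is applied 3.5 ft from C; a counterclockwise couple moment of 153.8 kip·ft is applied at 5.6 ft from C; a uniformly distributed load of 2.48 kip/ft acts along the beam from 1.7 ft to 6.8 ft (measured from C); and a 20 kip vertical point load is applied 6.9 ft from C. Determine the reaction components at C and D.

C_x = 0, C_y = 31.20 kip, D_y = 16.45 kip

Resultant of the distributed load: 2.48 × 5.1 = 12.648 kip at 4.25 ft from C.
Moments about C: D_y·5.5 − 15·3.5 + 153.8 − (2.48·5.1)·4.25 − 20·6.9 = 0 → D_y = 90.454/5.5 = 16.4462 ≈ 16.45 kip.
ΣF_y = 0: C_y + 16.4462 − 15 − 2.48·5.1 − 20 = 0 → C_y = 31.20 kip.
ΣF_x = 0: no horizontal applied forces, so C_x = 0.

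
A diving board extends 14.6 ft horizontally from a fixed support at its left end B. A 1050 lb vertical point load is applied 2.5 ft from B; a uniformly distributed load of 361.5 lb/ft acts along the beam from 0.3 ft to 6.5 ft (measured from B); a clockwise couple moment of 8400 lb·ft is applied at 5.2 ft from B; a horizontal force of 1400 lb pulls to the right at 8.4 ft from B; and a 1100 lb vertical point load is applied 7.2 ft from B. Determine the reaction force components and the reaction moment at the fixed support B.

Resultant of the distributed load: 361.5 × 6.2 = 2241.3 lb at 3.4 ft from B.
ΣF_x = 0: B_x + 1400 = 0 → B_x = -1400 lb.
ΣF_y = 0: B_y − 1050 − 361.5·6.2 − 1100 = 0 → B_y = 4391 lb.
ΣM about B: M_B − 1050·2.5 − (361.5·6.2)·3.4 − 8400 − 1100·7.2 = 0 → M_B = 26570 lb·ft.

B_x = -1400 lb, B_y = 4391 lb, M_B = 26570 lb·ft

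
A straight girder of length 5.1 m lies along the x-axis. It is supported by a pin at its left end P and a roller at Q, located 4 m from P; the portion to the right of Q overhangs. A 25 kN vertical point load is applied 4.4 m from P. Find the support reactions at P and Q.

P_x = 0, P_y = -2.500 kN, Q_y = 27.50 kN

ΣM about P: Q_y·4 − 25·4.4 = 0 → Q_y = 110/4 = 27.50 kN.
ΣF_y = 0: P_y + 27.5 − 25 = 0 → P_y = -2.500 kN.
ΣF_x = 0: no horizontal applied forces, so P_x = 0.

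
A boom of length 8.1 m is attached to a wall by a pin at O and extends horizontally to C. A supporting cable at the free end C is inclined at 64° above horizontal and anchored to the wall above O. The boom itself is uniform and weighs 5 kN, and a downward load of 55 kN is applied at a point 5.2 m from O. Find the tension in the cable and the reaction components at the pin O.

T = 42.07 kN, O_x = 18.44 kN, O_y = 22.19 kN

ΣM about O: T·sin64°·8.1 − 5·4.05 − 55·5.2 = 0 → T = 306.25/(8.1·0.898794) = 42.066 ≈ 42.07 kN.
ΣF_x = 0: O_x − T·cos64° = 0 → O_x = 42.066 × 0.438371 = 18.44 kN.
ΣF_y = 0: O_y + T·sin64° − 5 − 55 = 0 → O_y = 60 − 42.066 × 0.898794 = 22.19 kN.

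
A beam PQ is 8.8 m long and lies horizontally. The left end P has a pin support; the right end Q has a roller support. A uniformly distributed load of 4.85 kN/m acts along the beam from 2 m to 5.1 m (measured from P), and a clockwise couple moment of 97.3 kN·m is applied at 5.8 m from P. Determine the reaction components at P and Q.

Resultant of the distributed load: 4.85 × 3.1 = 15.035 kN at 3.55 m from P.
Moments about P: Q_y·8.8 − (4.85·3.1)·3.55 − 97.3 = 0 → Q_y = 150.67425/8.8 = 17.1221 ≈ 17.12 kN.
ΣF_y = 0: P_y + 17.1221 − 4.85·3.1 = 0 → P_y = -2.087 kN.
ΣF_x = 0: no horizontal applied forces, so P_x = 0.

P_x = 0, P_y = -2.087 kN, Q_y = 17.12 kN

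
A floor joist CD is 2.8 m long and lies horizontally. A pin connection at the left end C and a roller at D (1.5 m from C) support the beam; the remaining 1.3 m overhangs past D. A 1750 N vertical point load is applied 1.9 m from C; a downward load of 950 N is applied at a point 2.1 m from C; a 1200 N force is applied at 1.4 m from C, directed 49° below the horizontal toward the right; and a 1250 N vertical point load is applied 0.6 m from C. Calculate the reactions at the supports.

C_x = -787.3 N, C_y = -36.29 N, D_y = 4892 N

Moments about C: D_y·1.5 − 1750·1.9 − 950·2.1 − 1200·sin49°·1.4 − 1250·0.6 = 0 → D_y = 7337.91/1.5 = 4891.94 ≈ 4892 N.
ΣF_y = 0: C_y + 4891.94 − 1750 − 950 − 1200·sin49° − 1250 = 0 → C_y = -36.29 N.
ΣF_x = 0: C_x + 1200·cos49° = 0 → C_x = -787.3 N.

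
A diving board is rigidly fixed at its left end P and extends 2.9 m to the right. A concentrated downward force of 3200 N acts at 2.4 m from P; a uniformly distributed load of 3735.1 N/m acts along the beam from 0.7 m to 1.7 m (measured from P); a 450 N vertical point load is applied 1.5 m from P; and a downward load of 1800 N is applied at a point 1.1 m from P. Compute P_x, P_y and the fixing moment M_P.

Resultant of the distributed load: 3735.1 × 1 = 3735.1 N at 1.2 m from P.
ΣF_x = 0: P_x = 0.
ΣF_y = 0: P_y − 3200 − 3735.1·1 − 450 − 1800 = 0 → P_y = 9185 N.
ΣM about P: M_P − 3200·2.4 − (3735.1·1)·1.2 − 450·1.5 − 1800·1.1 = 0 → M_P = 14820 N·m.

P_x = 0, P_y = 9185 N, M_P = 14820 N·m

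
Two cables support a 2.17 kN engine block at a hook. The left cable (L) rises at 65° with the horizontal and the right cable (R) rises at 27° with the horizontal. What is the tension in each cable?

T_L = 1.935 kN, T_R = 0.9176 kN

ΣF_x = 0: −T_L·cos65° + T_R·cos27° = 0 → T_R = 0.474316·T_L.
ΣF_y = 0: T_L·sin65° + T_R·sin27° = 2.17.
Substitute: T_L·(0.906308 + 0.474316·0.45399) = 2.17 → T_L = 1.93466 ≈ 1.935 kN.
Then T_R = 0.474316 × 1.93466 = 0.9176 kN.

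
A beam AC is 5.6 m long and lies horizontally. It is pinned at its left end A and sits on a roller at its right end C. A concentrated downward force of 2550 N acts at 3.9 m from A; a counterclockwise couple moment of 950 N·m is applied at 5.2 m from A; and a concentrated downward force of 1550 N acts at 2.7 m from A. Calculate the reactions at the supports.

Moments about A: C_y·5.6 − 2550·3.9 + 950 − 1550·2.7 = 0 → C_y = 13180/5.6 = 2353.57 ≈ 2354 N.
ΣF_y = 0: A_y + 2353.57 − 2550 − 1550 = 0 → A_y = 1746 N.
ΣF_x = 0: no horizontal applied forces, so A_x = 0.

A_x = 0, A_y = 1746 N, C_y = 2354 N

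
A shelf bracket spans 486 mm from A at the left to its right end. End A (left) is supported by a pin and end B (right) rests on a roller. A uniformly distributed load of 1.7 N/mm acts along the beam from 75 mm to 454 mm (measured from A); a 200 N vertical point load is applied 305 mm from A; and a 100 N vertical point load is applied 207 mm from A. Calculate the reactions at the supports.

A_x = 0, A_y = 425.5 N, B_y = 518.8 N

Resultant of the distributed load: 1.7 × 379 = 644.3 N at 264.5 mm from A.
Taking moments about A: B_y·486 − (1.7·379)·264.5 − 200·305 − 100·207 = 0 → B_y = 252117.35/486 = 518.76 ≈ 518.8 N.
ΣF_y = 0: A_y + 518.76 − 1.7·379 − 200 − 100 = 0 → A_y = 425.5 N.
ΣF_x = 0: no horizontal applied forces, so A_x = 0.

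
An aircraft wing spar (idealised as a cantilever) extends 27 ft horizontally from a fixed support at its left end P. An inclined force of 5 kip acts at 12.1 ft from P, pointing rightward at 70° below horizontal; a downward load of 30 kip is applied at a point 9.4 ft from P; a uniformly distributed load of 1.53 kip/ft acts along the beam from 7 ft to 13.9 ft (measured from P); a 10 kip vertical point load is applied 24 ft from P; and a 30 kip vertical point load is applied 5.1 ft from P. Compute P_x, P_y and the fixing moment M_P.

P_x = -1.710 kip, P_y = 85.26 kip, M_P = 842.2 kip·ft

Resultant of the distributed load: 1.53 × 6.9 = 10.557 kip at 10.45 ft from P.
ΣF_x = 0: P_x + 5·cos70° = 0 → P_x = -1.710 kip.
ΣF_y = 0: P_y − 5·sin70° − 30 − 1.53·6.9 − 10 − 30 = 0 → P_y = 85.26 kip.
ΣM about P: M_P − 5·sin70°·12.1 − 30·9.4 − (1.53·6.9)·10.45 − 10·24 − 30·5.1 = 0 → M_P = 842.2 kip·ft.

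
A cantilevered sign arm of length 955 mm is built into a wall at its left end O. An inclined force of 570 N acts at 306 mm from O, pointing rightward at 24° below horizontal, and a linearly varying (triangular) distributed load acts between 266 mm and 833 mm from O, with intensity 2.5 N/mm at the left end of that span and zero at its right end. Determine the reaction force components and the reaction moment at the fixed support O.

O_x = -520.7 N, O_y = 940.6 N, M_O = 393400 N·mm

Resultant of the triangular load: ½ × 2.5 × 567 = 708.75 N, acting at 455 mm from O (one-third of the span from the peak).
ΣF_x = 0: O_x + 570·cos24° = 0 → O_x = -520.7 N.
ΣF_y = 0: O_y − 570·sin24° − ½·2.5·567 = 0 → O_y = 940.6 N.
ΣM about O: M_O − 570·sin24°·306 − (½·2.5·567)·455 = 0 → M_O = 393400 N·mm.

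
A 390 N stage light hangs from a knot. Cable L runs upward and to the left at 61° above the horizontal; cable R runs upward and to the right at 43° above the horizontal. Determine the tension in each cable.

T_L = 294.0 N, T_R = 194.9 N

ΣF_x = 0: −T_L·cos61° + T_R·cos43° = 0 → T_R = 0.662894·T_L.
ΣF_y = 0: T_L·sin61° + T_R·sin43° = 390.
Substitute: T_L·(0.87462 + 0.662894·0.681998) = 390 → T_L = 293.96 ≈ 294.0 N.
Then T_R = 0.662894 × 293.96 = 194.9 N.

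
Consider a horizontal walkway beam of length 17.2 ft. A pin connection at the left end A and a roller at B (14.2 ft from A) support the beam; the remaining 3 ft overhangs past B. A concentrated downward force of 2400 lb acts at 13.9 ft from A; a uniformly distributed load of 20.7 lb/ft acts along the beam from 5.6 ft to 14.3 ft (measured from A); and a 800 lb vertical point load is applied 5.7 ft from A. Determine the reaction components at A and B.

A_x = 0, A_y = 583.5 lb, B_y = 2797 lb

Resultant of the distributed load: 20.7 × 8.7 = 180.09 lb at 9.95 ft from A.
ΣM about A: B_y·14.2 − 2400·13.9 − (20.7·8.7)·9.95 − 800·5.7 = 0 → B_y = 39711.8955/14.2 = 2796.61 ≈ 2797 lb.
ΣF_y = 0: A_y + 2796.61 − 2400 − 20.7·8.7 − 800 = 0 → A_y = 583.5 lb.
ΣF_x = 0: no horizontal applied forces, so A_x = 0.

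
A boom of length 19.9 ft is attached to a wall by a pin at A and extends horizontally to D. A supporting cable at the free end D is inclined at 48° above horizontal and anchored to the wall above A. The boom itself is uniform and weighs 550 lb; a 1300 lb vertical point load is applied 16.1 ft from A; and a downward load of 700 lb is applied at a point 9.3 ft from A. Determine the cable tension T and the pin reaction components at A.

ΣM about A: T·sin48°·19.9 − 550·9.95 − 1300·16.1 − 700·9.3 = 0 → T = 32912.5/(19.9·0.743145) = 2225.53 ≈ 2226 lb.
ΣF_x = 0: A_x − T·cos48° = 0 → A_x = 2225.53 × 0.669131 = 1489 lb.
ΣF_y = 0: A_y + T·sin48° − 550 − 1300 − 700 = 0 → A_y = 2550 − 2225.53 × 0.743145 = 896.1 lb.

T = 2226 lb, A_x = 1489 lb, A_y = 896.1 lb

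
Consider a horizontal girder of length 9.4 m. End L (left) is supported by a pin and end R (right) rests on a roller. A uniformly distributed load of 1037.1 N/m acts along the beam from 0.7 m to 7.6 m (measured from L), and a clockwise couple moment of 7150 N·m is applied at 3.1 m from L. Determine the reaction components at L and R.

Resultant of the distributed load: 1037.1 × 6.9 = 7155.99 N at 4.15 m from L.
Taking moments about L: R_y·9.4 − (1037.1·6.9)·4.15 − 7150 = 0 → R_y = 36847.3585/9.4 = 3919.93 ≈ 3920 N.
ΣF_y = 0: L_y + 3919.93 − 1037.1·6.9 = 0 → L_y = 3236 N.
ΣF_x = 0: no horizontal applied forces, so L_x = 0.

L_x = 0, L_y = 3236 N, R_y = 3920 N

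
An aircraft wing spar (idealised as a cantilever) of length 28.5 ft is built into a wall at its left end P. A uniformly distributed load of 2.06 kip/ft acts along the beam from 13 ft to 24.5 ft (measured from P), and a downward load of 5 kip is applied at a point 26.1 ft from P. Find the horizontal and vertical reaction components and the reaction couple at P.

Resultant of the distributed load: 2.06 × 11.5 = 23.69 kip at 18.75 ft from P.
ΣF_x = 0: P_x = 0.
ΣF_y = 0: P_y − 2.06·11.5 − 5 = 0 → P_y = 28.69 kip.
ΣM about P: M_P − (2.06·11.5)·18.75 − 5·26.1 = 0 → M_P = 574.7 kip·ft.

P_x = 0, P_y = 28.69 kip, M_P = 574.7 kip·ft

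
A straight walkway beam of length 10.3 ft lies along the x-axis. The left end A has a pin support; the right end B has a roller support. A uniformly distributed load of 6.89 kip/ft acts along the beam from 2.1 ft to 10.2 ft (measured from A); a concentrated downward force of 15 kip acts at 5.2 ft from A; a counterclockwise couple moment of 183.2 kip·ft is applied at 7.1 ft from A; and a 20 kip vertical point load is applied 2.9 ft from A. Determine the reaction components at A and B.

A_x = 0, A_y = 62.07 kip, B_y = 28.74 kip

Resultant of the distributed load: 6.89 × 8.1 = 55.809 kip at 6.15 ft from A.
ΣM about A: B_y·10.3 − (6.89·8.1)·6.15 − 15·5.2 + 183.2 − 20·2.9 = 0 → B_y = 296.02535/10.3 = 28.7403 ≈ 28.74 kip.
ΣF_y = 0: A_y + 28.7403 − 6.89·8.1 − 15 − 20 = 0 → A_y = 62.07 kip.
ΣF_x = 0: no horizontal applied forces, so A_x = 0.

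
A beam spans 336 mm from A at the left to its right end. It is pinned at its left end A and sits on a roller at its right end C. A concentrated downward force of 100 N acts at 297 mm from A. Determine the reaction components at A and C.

A_x = 0, A_y = 11.61 N, C_y = 88.39 N

Moments about A: C_y·336 − 100·297 = 0 → C_y = 29700/336 = 88.3929 ≈ 88.39 N.
ΣF_y = 0: A_y + 88.3929 − 100 = 0 → A_y = 11.61 N.
ΣF_x = 0: no horizontal applied forces, so A_x = 0.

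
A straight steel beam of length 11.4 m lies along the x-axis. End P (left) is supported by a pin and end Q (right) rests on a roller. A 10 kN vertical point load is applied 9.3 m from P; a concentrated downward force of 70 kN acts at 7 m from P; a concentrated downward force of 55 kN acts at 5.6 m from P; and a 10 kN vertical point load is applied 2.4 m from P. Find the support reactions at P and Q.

P_x = 0, P_y = 64.74 kN, Q_y = 80.26 kN

Moments about P: Q_y·11.4 − 10·9.3 − 70·7 − 55·5.6 − 10·2.4 = 0 → Q_y = 915/11.4 = 80.2632 ≈ 80.26 kN.
ΣF_y = 0: P_y + 80.2632 − 10 − 70 − 55 − 10 = 0 → P_y = 64.74 kN.
ΣF_x = 0: no horizontal applied forces, so P_x = 0.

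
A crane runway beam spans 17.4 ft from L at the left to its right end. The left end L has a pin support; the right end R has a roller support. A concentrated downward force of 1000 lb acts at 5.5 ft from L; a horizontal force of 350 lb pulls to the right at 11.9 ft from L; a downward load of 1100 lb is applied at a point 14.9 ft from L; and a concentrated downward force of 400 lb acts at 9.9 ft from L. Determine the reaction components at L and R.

ΣM about L: R_y·17.4 − 1000·5.5 − 1100·14.9 − 400·9.9 = 0 → R_y = 25850/17.4 = 1485.63 ≈ 1486 lb.
ΣF_y = 0: L_y + 1485.63 − 1000 − 1100 − 400 = 0 → L_y = 1014 lb.
ΣF_x = 0: L_x + 350 = 0 → L_x = -350.0 lb.

L_x = -350.0 lb, L_y = 1014 lb, R_y = 1486 lb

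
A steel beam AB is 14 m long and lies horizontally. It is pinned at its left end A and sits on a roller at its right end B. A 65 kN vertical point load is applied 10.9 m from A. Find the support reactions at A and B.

Taking moments about A: B_y·14 − 65·10.9 = 0 → B_y = 708.5/14 = 50.6071 ≈ 50.61 kN.
ΣF_y = 0: A_y + 50.6071 − 65 = 0 → A_y = 14.39 kN.
ΣF_x = 0: no horizontal applied forces, so A_x = 0.

A_x = 0, A_y = 14.39 kN, B_y = 50.61 kN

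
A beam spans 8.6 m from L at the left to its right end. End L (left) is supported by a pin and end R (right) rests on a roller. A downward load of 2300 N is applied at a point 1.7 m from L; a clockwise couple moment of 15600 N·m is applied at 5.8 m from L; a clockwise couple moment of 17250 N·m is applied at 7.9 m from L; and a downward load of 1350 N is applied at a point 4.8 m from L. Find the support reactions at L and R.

ΣM about L: R_y·8.6 − 2300·1.7 − 15600 − 17250 − 1350·4.8 = 0 → R_y = 43240/8.6 = 5027.91 ≈ 5028 N.
ΣF_y = 0: L_y + 5027.91 − 2300 − 1350 = 0 → L_y = -1378 N.
ΣF_x = 0: no horizontal applied forces, so L_x = 0.

L_x = 0, L_y = -1378 N, R_y = 5028 N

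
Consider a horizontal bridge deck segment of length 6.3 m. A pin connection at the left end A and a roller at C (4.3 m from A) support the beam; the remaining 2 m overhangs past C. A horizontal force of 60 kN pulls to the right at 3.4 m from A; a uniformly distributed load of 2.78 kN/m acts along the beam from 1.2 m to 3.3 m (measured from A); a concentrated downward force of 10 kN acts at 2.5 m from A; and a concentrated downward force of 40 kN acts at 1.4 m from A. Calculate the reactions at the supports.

Resultant of the distributed load: 2.78 × 2.1 = 5.838 kN at 2.25 m from A.
ΣM about A: C_y·4.3 − (2.78·2.1)·2.25 − 10·2.5 − 40·1.4 = 0 → C_y = 94.1355/4.3 = 21.892 ≈ 21.89 kN.
ΣF_y = 0: A_y + 21.892 − 2.78·2.1 − 10 − 40 = 0 → A_y = 33.95 kN.
ΣF_x = 0: A_x + 60 = 0 → A_x = -60.00 kN.

A_x = -60.00 kN, A_y = 33.95 kN, C_y = 21.89 kN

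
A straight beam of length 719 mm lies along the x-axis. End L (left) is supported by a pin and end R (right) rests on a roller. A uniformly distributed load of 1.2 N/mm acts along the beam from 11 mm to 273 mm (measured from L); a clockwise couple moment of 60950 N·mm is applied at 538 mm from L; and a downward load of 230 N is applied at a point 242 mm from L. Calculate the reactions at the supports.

L_x = 0, L_y = 320.1 N, R_y = 224.3 N

Resultant of the distributed load: 1.2 × 262 = 314.4 N at 142 mm from L.
Moments about L: R_y·719 − (1.2·262)·142 − 60950 − 230·242 = 0 → R_y = 161254.8/719 = 224.276 ≈ 224.3 N.
ΣF_y = 0: L_y + 224.276 − 1.2·262 − 230 = 0 → L_y = 320.1 N.
ΣF_x = 0: no horizontal applied forces, so L_x = 0.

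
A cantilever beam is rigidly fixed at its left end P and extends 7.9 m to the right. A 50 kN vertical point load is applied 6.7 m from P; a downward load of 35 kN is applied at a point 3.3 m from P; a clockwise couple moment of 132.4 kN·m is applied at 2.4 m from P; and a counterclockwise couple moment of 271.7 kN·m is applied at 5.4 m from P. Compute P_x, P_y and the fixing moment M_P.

P_x = 0, P_y = 85.00 kN, M_P = 311.2 kN·m

ΣF_x = 0: P_x = 0.
ΣF_y = 0: P_y − 50 − 35 = 0 → P_y = 85.00 kN.
ΣM about P: M_P − 50·6.7 − 35·3.3 − 132.4 + 271.7 = 0 → M_P = 311.2 kN·m.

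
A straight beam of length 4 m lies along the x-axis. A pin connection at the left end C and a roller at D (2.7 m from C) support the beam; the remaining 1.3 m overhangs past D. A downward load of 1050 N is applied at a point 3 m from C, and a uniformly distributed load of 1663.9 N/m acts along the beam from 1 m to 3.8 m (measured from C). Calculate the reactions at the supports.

Resultant of the distributed load: 1663.9 × 2.8 = 4658.92 N at 2.4 m from C.
Moments about C: D_y·2.7 − 1050·3 − (1663.9·2.8)·2.4 = 0 → D_y = 14331.408/2.7 = 5307.93 ≈ 5308 N.
ΣF_y = 0: C_y + 5307.93 − 1050 − 1663.9·2.8 = 0 → C_y = 401.0 N.
ΣF_x = 0: no horizontal applied forces, so C_x = 0.

C_x = 0, C_y = 401.0 N, D_y = 5308 N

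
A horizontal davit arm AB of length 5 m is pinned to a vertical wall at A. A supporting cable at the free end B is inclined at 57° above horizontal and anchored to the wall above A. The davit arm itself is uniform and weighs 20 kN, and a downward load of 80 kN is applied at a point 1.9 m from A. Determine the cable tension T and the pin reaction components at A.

T = 48.17 kN, A_x = 26.24 kN, A_y = 59.60 kN

ΣM about A: T·sin57°·5 − 20·2.5 − 80·1.9 = 0 → T = 202/(5·0.838671) = 48.1715 ≈ 48.17 kN.
ΣF_x = 0: A_x − T·cos57° = 0 → A_x = 48.1715 × 0.544639 = 26.24 kN.
ΣF_y = 0: A_y + T·sin57° − 20 − 80 = 0 → A_y = 100 − 48.1715 × 0.838671 = 59.60 kN.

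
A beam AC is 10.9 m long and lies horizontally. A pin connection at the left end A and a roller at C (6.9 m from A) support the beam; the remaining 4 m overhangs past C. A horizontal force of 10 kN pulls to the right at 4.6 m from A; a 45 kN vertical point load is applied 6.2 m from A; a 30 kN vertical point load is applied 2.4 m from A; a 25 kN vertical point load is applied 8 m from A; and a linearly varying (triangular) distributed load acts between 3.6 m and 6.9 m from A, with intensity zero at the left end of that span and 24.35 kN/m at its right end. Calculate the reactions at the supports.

A_x = -10.00 kN, A_y = 26.55 kN, C_y = 113.6 kN

Resultant of the triangular load: ½ × 24.35 × 3.3 = 40.1775 kN, acting at 5.8 m from A (one-third of the span from the peak).
Moments about A: C_y·6.9 − 45·6.2 − 30·2.4 − 25·8 − (½·24.35·3.3)·5.8 = 0 → C_y = 784.0295/6.9 = 113.627 ≈ 113.6 kN.
ΣF_y = 0: A_y + 113.627 − 45 − 30 − 25 − ½·24.35·3.3 = 0 → A_y = 26.55 kN.
ΣF_x = 0: A_x + 10 = 0 → A_x = -10.00 kN.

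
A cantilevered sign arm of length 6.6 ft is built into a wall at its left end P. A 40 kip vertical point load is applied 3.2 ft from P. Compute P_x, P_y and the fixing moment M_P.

ΣF_x = 0: P_x = 0.
ΣF_y = 0: P_y − 40 = 0 → P_y = 40.00 kip.
ΣM about P: M_P − 40·3.2 = 0 → M_P = 128.0 kip·ft.

P_x = 0, P_y = 40.00 kip, M_P = 128.0 kip·ft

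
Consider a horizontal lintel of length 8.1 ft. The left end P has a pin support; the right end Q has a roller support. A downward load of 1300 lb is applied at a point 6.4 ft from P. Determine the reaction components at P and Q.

Taking moments about P: Q_y·8.1 − 1300·6.4 = 0 → Q_y = 8320/8.1 = 1027.16 ≈ 1027 lb.
ΣF_y = 0: P_y + 1027.16 − 1300 = 0 → P_y = 272.8 lb.
ΣF_x = 0: no horizontal applied forces, so P_x = 0.

P_x = 0, P_y = 272.8 lb, Q_y = 1027 lb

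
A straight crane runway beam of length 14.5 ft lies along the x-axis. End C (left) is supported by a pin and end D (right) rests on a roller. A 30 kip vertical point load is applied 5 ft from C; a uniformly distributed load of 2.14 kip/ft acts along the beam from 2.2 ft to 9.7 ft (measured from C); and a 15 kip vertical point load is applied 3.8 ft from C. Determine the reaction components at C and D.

C_x = 0, C_y = 40.19 kip, D_y = 20.86 kip

Resultant of the distributed load: 2.14 × 7.5 = 16.05 kip at 5.95 ft from C.
Moments about C: D_y·14.5 − 30·5 − (2.14·7.5)·5.95 − 15·3.8 = 0 → D_y = 302.4975/14.5 = 20.8619 ≈ 20.86 kip.
ΣF_y = 0: C_y + 20.8619 − 30 − 2.14·7.5 − 15 = 0 → C_y = 40.19 kip.
ΣF_x = 0: no horizontal applied forces, so C_x = 0.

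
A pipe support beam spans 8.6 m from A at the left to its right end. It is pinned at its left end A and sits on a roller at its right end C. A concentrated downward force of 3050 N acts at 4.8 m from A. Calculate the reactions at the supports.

Taking moments about A: C_y·8.6 − 3050·4.8 = 0 → C_y = 14640/8.6 = 1702.33 ≈ 1702 N.
ΣF_y = 0: A_y + 1702.33 − 3050 = 0 → A_y = 1348 N.
ΣF_x = 0: no horizontal applied forces, so A_x = 0.

A_x = 0, A_y = 1348 N, C_y = 1702 N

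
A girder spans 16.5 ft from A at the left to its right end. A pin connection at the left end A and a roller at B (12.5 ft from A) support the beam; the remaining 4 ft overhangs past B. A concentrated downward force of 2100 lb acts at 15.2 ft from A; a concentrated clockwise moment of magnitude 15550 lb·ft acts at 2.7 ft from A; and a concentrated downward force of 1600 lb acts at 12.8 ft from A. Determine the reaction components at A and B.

A_x = 0, A_y = -1736 lb, B_y = 5436 lb

Taking moments about A: B_y·12.5 − 2100·15.2 − 15550 − 1600·12.8 = 0 → B_y = 67950/12.5 = 5436 lb.
ΣF_y = 0: A_y + 5436 − 2100 − 1600 = 0 → A_y = -1736 lb.
ΣF_x = 0: no horizontal applied forces, so A_x = 0.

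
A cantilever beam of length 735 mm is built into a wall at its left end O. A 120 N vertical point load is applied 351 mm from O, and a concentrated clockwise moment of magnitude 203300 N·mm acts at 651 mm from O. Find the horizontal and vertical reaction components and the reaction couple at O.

ΣF_x = 0: O_x = 0.
ΣF_y = 0: O_y − 120 = 0 → O_y = 120.0 N.
ΣM about O: M_O − 120·351 − 203300 = 0 → M_O = 245400 N·mm.

O_x = 0, O_y = 120.0 N, M_O = 245400 N·mm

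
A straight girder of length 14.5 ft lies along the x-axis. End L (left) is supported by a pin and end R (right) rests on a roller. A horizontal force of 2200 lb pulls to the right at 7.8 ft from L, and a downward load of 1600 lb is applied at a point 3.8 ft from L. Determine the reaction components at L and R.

L_x = -2200 lb, L_y = 1181 lb, R_y = 419.3 lb

Moments about L: R_y·14.5 − 1600·3.8 = 0 → R_y = 6080/14.5 = 419.31 ≈ 419.3 lb.
ΣF_y = 0: L_y + 419.31 − 1600 = 0 → L_y = 1181 lb.
ΣF_x = 0: L_x + 2200 = 0 → L_x = -2200 lb.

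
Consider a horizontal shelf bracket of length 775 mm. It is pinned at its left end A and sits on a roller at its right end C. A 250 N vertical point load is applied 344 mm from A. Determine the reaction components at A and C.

A_x = 0, A_y = 139.0 N, C_y = 111.0 N

Moments about A: C_y·775 − 250·344 = 0 → C_y = 86000/775 = 110.968 ≈ 111.0 N.
ΣF_y = 0: A_y + 110.968 − 250 = 0 → A_y = 139.0 N.
ΣF_x = 0: no horizontal applied forces, so A_x = 0.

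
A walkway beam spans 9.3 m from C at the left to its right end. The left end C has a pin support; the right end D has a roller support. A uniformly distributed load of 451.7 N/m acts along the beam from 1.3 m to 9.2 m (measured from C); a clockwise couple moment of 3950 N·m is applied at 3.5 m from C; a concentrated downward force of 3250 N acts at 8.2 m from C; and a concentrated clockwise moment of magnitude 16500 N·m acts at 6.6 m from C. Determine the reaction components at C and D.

C_x = 0, C_y = -260.5 N, D_y = 7079 N

Resultant of the distributed load: 451.7 × 7.9 = 3568.43 N at 5.25 m from C.
Taking moments about C: D_y·9.3 − (451.7·7.9)·5.25 − 3950 − 3250·8.2 − 16500 = 0 → D_y = 65834.2575/9.3 = 7078.95 ≈ 7079 N.
ΣF_y = 0: C_y + 7078.95 − 451.7·7.9 − 3250 = 0 → C_y = -260.5 N.
ΣF_x = 0: no horizontal applied forces, so C_x = 0.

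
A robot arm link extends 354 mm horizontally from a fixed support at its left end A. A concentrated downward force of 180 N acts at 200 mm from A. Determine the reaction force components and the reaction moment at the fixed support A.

ΣF_x = 0: A_x = 0.
ΣF_y = 0: A_y − 180 = 0 → A_y = 180.0 N.
ΣM about A: M_A − 180·200 = 0 → M_A = 36000 N·mm.

A_x = 0, A_y = 180.0 N, M_A = 36000 N·mm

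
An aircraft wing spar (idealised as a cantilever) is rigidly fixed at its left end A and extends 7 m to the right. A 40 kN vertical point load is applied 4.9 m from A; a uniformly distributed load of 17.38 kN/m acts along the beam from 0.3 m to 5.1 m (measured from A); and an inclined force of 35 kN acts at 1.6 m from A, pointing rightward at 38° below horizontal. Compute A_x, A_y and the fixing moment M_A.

Resultant of the distributed load: 17.38 × 4.8 = 83.424 kN at 2.7 m from A.
ΣF_x = 0: A_x + 35·cos38° = 0 → A_x = -27.58 kN.
ΣF_y = 0: A_y − 40 − 17.38·4.8 − 35·sin38° = 0 → A_y = 145.0 kN.
ΣM about A: M_A − 40·4.9 − (17.38·4.8)·2.7 − 35·sin38°·1.6 = 0 → M_A = 455.7 kN·m.

A_x = -27.58 kN, A_y = 145.0 kN, M_A = 455.7 kN·m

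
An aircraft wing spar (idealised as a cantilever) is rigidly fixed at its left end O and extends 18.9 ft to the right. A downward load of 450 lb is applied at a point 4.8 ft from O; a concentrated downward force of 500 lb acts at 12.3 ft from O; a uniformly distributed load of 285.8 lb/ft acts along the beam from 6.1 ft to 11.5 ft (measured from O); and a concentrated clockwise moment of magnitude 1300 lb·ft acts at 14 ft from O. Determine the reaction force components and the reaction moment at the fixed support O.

Resultant of the distributed load: 285.8 × 5.4 = 1543.32 lb at 8.8 ft from O.
ΣF_x = 0: O_x = 0.
ΣF_y = 0: O_y − 450 − 500 − 285.8·5.4 = 0 → O_y = 2493 lb.
ΣM about O: M_O − 450·4.8 − 500·12.3 − (285.8·5.4)·8.8 − 1300 = 0 → M_O = 23190 lb·ft.

O_x = 0, O_y = 2493 lb, M_O = 23190 lb·ft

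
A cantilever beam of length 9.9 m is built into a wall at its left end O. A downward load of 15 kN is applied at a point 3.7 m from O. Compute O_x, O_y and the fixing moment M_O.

ΣF_x = 0: O_x = 0.
ΣF_y = 0: O_y − 15 = 0 → O_y = 15.00 kN.
ΣM about O: M_O − 15·3.7 = 0 → M_O = 55.50 kN·m.

O_x = 0, O_y = 15.00 kN, M_O = 55.50 kN·m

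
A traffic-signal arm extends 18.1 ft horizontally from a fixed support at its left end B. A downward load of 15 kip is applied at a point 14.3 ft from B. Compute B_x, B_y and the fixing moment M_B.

ΣF_x = 0: B_x = 0.
ΣF_y = 0: B_y − 15 = 0 → B_y = 15.00 kip.
ΣM about B: M_B − 15·14.3 = 0 → M_B = 214.5 kip·ft.

B_x = 0, B_y = 15.00 kip, M_B = 214.5 kip·ft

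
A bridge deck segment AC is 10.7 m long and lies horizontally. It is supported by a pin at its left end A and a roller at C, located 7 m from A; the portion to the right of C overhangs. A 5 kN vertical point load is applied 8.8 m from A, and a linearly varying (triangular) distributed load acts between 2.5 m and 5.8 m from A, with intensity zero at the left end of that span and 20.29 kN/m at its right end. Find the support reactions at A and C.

A_x = 0, A_y = 9.714 kN, C_y = 28.76 kN

Resultant of the triangular load: ½ × 20.29 × 3.3 = 33.4785 kN, acting at 4.7 m from A (one-third of the span from the peak).
Taking moments about A: C_y·7 − 5·8.8 − (½·20.29·3.3)·4.7 = 0 → C_y = 201.34895/7 = 28.7641 ≈ 28.76 kN.
ΣF_y = 0: A_y + 28.7641 − 5 − ½·20.29·3.3 = 0 → A_y = 9.714 kN.
ΣF_x = 0: no horizontal applied forces, so A_x = 0.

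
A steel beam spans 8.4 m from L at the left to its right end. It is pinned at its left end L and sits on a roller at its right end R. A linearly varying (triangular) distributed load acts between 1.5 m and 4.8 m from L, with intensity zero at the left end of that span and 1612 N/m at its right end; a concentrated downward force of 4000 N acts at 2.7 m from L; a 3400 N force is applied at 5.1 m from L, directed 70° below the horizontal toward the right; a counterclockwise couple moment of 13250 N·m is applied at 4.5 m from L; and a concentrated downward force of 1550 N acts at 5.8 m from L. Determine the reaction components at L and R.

Resultant of the triangular load: ½ × 1612 × 3.3 = 2659.8 N, acting at 3.7 m from L (one-third of the span from the peak).
Taking moments about L: R_y·8.4 − (½·1612·3.3)·3.7 − 4000·2.7 − 3400·sin70°·5.1 + 13250 − 1550·5.8 = 0 → R_y = 32675.5/8.4 = 3889.94 ≈ 3890 N.
ΣF_y = 0: L_y + 3889.94 − ½·1612·3.3 − 4000 − 3400·sin70° − 1550 = 0 → L_y = 7515 N.
ΣF_x = 0: L_x + 3400·cos70° = 0 → L_x = -1163 N.

L_x = -1163 N, L_y = 7515 N, R_y = 3890 N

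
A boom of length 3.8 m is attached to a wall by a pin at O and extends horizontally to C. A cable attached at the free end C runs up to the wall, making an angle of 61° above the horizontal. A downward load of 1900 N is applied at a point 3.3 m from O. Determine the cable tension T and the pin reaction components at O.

T = 1887 N, O_x = 914.6 N, O_y = 250.0 N

ΣM about O: T·sin61°·3.8 − 1900·3.3 = 0 → T = 6270/(3.8·0.87462) = 1886.53 ≈ 1887 N.
ΣF_x = 0: O_x − T·cos61° = 0 → O_x = 1886.53 × 0.48481 = 914.6 N.
ΣF_y = 0: O_y + T·sin61° − 1900 = 0 → O_y = 1900 − 1886.53 × 0.87462 = 250.0 N.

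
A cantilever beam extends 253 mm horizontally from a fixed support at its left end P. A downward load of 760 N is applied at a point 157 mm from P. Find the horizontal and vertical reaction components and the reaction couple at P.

ΣF_x = 0: P_x = 0.
ΣF_y = 0: P_y − 760 = 0 → P_y = 760.0 N.
ΣM about P: M_P − 760·157 = 0 → M_P = 119300 N·mm.

P_x = 0, P_y = 760.0 N, M_P = 119300 N·mm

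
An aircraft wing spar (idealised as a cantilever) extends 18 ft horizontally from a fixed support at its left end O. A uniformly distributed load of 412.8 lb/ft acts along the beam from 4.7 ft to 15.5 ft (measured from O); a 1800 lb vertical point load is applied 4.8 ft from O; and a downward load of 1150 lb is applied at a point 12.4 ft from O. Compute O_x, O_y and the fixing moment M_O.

Resultant of the distributed load: 412.8 × 10.8 = 4458.24 lb at 10.1 ft from O.
ΣF_x = 0: O_x = 0.
ΣF_y = 0: O_y − 412.8·10.8 − 1800 − 1150 = 0 → O_y = 7408 lb.
ΣM about O: M_O − (412.8·10.8)·10.1 − 1800·4.8 − 1150·12.4 = 0 → M_O = 67930 lb·ft.

O_x = 0, O_y = 7408 lb, M_O = 67930 lb·ft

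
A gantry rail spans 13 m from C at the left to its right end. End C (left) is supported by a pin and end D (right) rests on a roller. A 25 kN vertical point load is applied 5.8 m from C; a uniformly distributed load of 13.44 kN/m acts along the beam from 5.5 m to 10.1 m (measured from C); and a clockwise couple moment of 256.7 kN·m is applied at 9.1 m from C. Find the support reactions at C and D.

C_x = 0, C_y = 18.83 kN, D_y = 67.99 kN

Resultant of the distributed load: 13.44 × 4.6 = 61.824 kN at 7.8 m from C.
ΣM about C: D_y·13 − 25·5.8 − (13.44·4.6)·7.8 − 256.7 = 0 → D_y = 883.9272/13 = 67.9944 ≈ 67.99 kN.
ΣF_y = 0: C_y + 67.9944 − 25 − 13.44·4.6 = 0 → C_y = 18.83 kN.
ΣF_x = 0: no horizontal applied forces, so C_x = 0.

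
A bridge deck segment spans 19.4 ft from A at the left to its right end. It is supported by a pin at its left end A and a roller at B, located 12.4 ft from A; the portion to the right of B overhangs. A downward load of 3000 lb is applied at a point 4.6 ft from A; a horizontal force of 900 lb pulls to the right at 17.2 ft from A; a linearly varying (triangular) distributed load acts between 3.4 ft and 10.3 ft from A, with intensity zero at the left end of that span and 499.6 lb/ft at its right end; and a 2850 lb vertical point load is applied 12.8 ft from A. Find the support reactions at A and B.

Resultant of the triangular load: ½ × 499.6 × 6.9 = 1723.62 lb, acting at 8 ft from A (one-third of the span from the peak).
Taking moments about A: B_y·12.4 − 3000·4.6 − (½·499.6·6.9)·8 − 2850·12.8 = 0 → B_y = 64068.96/12.4 = 5166.85 ≈ 5167 lb.
ΣF_y = 0: A_y + 5166.85 − 3000 − ½·499.6·6.9 − 2850 = 0 → A_y = 2407 lb.
ΣF_x = 0: A_x + 900 = 0 → A_x = -900.0 lb.

A_x = -900.0 lb, A_y = 2407 lb, B_y = 5167 lb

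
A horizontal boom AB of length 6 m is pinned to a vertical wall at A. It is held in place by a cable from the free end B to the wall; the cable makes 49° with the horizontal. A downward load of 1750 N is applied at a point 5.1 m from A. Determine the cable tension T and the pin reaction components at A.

T = 1971 N, A_x = 1293 N, A_y = 262.5 N

ΣM about A: T·sin49°·6 − 1750·5.1 = 0 → T = 8925/(6·0.75471) = 1970.96 ≈ 1971 N.
ΣF_x = 0: A_x − T·cos49° = 0 → A_x = 1970.96 × 0.656059 = 1293 N.
ΣF_y = 0: A_y + T·sin49° − 1750 = 0 → A_y = 1750 − 1970.96 × 0.75471 = 262.5 N.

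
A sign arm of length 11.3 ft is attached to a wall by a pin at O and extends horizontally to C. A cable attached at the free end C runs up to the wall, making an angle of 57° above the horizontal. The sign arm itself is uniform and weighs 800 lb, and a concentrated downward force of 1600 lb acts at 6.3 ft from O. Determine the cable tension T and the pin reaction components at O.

T = 1541 lb, O_x = 839.1 lb, O_y = 1108 lb

ΣM about O: T·sin57°·11.3 − 800·5.65 − 1600·6.3 = 0 → T = 14600/(11.3·0.838671) = 1540.57 ≈ 1541 lb.
ΣF_x = 0: O_x − T·cos57° = 0 → O_x = 1540.57 × 0.544639 = 839.1 lb.
ΣF_y = 0: O_y + T·sin57° − 800 − 1600 = 0 → O_y = 2400 − 1540.57 × 0.838671 = 1108 lb.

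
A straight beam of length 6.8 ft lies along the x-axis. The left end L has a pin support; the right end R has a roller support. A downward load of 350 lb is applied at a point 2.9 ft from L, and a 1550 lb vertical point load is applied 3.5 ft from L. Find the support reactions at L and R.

L_x = 0, L_y = 952.9 lb, R_y = 947.1 lb

ΣM about L: R_y·6.8 − 350·2.9 − 1550·3.5 = 0 → R_y = 6440/6.8 = 947.059 ≈ 947.1 lb.
ΣF_y = 0: L_y + 947.059 − 350 − 1550 = 0 → L_y = 952.9 lb.
ΣF_x = 0: no horizontal applied forces, so L_x = 0.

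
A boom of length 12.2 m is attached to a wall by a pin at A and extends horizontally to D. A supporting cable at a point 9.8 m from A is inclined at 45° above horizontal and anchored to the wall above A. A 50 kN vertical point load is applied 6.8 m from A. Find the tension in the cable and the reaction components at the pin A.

ΣM about A: T·sin45°·9.8 − 50·6.8 = 0 → T = 340/(9.8·0.707107) = 49.0645 ≈ 49.06 kN.
ΣF_x = 0: A_x − T·cos45° = 0 → A_x = 49.0645 × 0.707107 = 34.69 kN.
ΣF_y = 0: A_y + T·sin45° − 50 = 0 → A_y = 50 − 49.0645 × 0.707107 = 15.31 kN.

T = 49.06 kN, A_x = 34.69 kN, A_y = 15.31 kN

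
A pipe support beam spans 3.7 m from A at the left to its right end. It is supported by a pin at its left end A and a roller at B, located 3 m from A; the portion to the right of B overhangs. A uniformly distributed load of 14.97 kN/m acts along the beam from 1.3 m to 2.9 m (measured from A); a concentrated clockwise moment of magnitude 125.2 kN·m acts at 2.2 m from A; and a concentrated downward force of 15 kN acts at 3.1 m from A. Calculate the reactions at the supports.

Resultant of the distributed load: 14.97 × 1.6 = 23.952 kN at 2.1 m from A.
ΣM about A: B_y·3 − (14.97·1.6)·2.1 − 125.2 − 15·3.1 = 0 → B_y = 221.9992/3 = 73.9997 ≈ 74.00 kN.
ΣF_y = 0: A_y + 73.9997 − 14.97·1.6 − 15 = 0 → A_y = -35.05 kN.
ΣF_x = 0: no horizontal applied forces, so A_x = 0.

A_x = 0, A_y = -35.05 kN, B_y = 74.00 kN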